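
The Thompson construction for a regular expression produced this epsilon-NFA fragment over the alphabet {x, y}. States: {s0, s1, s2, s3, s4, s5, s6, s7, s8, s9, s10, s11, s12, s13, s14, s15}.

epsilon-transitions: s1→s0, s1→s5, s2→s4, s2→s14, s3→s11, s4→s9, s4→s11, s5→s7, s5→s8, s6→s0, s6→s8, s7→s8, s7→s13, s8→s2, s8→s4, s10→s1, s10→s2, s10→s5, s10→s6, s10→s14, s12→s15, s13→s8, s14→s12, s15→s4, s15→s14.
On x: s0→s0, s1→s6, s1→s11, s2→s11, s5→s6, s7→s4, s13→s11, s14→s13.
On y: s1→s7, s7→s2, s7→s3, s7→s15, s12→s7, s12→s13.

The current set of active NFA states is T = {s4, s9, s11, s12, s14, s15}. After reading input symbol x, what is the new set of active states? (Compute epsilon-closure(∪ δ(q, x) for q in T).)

{s2, s4, s8, s9, s11, s12, s13, s14, s15}

s14 on x → {s13}.
No x-transition from s4, s9, s11, s12, s15.
Union after reading x: {s13}.
Now take the epsilon-closure:
From s13 via epsilon: add s8.
From s8 via epsilon: add s2, s4.
From s2 via epsilon: add s14.
From s4 via epsilon: add s9, s11.
From s14 via epsilon: add s12.
From s12 via epsilon: add s15.
No new states can be added; the closed set is {s2, s4, s8, s9, s11, s12, s13, s14, s15}.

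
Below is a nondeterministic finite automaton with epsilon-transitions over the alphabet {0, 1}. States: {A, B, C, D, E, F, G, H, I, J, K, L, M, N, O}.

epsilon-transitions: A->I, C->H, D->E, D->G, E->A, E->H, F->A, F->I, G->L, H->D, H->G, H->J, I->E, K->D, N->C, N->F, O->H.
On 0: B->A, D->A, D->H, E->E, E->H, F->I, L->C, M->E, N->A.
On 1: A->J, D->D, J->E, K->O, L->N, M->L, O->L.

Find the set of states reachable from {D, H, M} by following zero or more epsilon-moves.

Start with {D, H, M}.
From D via epsilon: add E, G.
From H via epsilon: add J.
From E via epsilon: add A.
From G via epsilon: add L.
From A via epsilon: add I.
No new states can be added; the closed set is {A, D, E, G, H, I, J, L, M}.

{A, D, E, G, H, I, J, L, M}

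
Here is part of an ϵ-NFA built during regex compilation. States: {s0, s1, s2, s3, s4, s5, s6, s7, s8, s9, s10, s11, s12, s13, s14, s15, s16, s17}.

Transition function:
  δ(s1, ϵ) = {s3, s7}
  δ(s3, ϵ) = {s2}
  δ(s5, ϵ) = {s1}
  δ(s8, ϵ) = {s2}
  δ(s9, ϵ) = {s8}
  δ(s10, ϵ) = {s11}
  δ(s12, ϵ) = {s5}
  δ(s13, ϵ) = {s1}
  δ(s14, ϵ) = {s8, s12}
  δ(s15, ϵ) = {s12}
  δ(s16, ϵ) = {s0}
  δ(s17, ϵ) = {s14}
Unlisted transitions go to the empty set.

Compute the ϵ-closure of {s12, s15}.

{s1, s2, s3, s5, s7, s12, s15}

Start with {s12, s15}.
From s12 via ϵ: add s5.
From s5 via ϵ: add s1.
From s1 via ϵ: add s3, s7.
From s3 via ϵ: add s2.
No new states can be added; the closed set is {s1, s2, s3, s5, s7, s12, s15}.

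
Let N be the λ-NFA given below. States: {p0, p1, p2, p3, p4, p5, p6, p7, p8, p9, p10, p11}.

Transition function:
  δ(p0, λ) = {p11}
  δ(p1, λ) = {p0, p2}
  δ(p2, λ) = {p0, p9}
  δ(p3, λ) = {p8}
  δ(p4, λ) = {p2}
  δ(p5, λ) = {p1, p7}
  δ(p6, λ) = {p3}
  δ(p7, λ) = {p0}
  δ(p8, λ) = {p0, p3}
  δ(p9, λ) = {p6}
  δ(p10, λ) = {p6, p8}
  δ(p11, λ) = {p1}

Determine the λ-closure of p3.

Start with {p3}.
From p3 via λ: add p8.
From p8 via λ: add p0.
From p0 via λ: add p11.
From p11 via λ: add p1.
From p1 via λ: add p2.
From p2 via λ: add p9.
From p9 via λ: add p6.
No new states can be added; the closed set is {p0, p1, p2, p3, p6, p8, p9, p11}.

{p0, p1, p2, p3, p6, p8, p9, p11}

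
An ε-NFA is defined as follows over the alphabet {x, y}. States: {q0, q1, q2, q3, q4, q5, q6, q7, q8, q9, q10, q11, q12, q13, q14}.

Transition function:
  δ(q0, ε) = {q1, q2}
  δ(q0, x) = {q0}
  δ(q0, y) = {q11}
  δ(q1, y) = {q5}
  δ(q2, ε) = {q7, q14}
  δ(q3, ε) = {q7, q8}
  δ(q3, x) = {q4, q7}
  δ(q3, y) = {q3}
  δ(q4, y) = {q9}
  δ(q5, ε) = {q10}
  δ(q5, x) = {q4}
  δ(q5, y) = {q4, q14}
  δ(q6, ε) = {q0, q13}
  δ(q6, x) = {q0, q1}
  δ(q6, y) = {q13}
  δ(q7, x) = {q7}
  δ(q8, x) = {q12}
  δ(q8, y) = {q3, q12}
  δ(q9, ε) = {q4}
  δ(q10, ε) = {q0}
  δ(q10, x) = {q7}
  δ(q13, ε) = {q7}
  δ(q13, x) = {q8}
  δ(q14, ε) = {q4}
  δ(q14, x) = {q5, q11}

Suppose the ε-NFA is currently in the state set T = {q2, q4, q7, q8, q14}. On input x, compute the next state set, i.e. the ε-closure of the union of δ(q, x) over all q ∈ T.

{q0, q1, q2, q4, q5, q7, q10, q11, q12, q14}

q7 on x → {q7}.
q8 on x → {q12}.
q14 on x → {q5, q11}.
No x-transition from q2, q4.
Union after reading x: {q5, q7, q11, q12}.
Now take the ε-closure:
From q5 via ε: add q10.
From q10 via ε: add q0.
From q0 via ε: add q1, q2.
From q2 via ε: add q14.
From q14 via ε: add q4.
No new states can be added; the closed set is {q0, q1, q2, q4, q5, q7, q10, q11, q12, q14}.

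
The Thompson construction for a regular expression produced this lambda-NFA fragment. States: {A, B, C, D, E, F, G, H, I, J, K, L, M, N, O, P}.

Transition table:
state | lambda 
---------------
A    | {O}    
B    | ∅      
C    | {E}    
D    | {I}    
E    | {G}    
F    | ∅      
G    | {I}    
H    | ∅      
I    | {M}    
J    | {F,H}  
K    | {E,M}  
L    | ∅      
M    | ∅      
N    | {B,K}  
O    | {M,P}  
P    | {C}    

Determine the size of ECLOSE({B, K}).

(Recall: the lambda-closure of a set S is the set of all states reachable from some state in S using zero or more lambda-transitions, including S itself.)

Start with {B, K}.
From K via lambda: add E, M.
From E via lambda: add G.
From G via lambda: add I.
lambda-closure = {B, E, G, I, K, M}, which has 6 states.

6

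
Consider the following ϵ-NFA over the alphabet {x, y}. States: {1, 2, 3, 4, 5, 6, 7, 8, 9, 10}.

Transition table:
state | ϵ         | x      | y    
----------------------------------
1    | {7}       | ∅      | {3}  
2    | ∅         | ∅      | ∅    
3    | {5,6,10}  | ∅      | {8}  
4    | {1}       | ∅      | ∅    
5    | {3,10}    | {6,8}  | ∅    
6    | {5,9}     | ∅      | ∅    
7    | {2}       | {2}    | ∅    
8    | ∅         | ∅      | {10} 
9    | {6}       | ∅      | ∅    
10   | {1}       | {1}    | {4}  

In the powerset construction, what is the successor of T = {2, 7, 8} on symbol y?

{1, 2, 7, 10}

8 on y → {10}.
No y-transition from 2, 7.
Union after reading y: {10}.
Now take the ϵ-closure:
From 10 via ϵ: add 1.
From 1 via ϵ: add 7.
From 7 via ϵ: add 2.
No new states can be added; the closed set is {1, 2, 7, 10}.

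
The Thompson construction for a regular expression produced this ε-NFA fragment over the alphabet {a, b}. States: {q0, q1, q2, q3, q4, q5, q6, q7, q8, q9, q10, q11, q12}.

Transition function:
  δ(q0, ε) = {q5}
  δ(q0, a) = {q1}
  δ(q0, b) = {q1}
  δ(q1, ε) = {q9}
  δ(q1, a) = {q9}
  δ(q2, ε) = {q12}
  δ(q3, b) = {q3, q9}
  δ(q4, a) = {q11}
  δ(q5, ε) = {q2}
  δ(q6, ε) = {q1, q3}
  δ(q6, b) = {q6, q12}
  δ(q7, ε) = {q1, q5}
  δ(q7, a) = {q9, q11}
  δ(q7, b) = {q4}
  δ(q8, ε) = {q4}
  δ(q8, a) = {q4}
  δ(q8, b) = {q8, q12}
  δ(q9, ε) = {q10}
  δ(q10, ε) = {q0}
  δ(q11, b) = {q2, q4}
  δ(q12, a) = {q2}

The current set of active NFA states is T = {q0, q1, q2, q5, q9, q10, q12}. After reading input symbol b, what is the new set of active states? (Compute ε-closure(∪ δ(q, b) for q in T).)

q0 on b → {q1}.
No b-transition from q1, q2, q5, q9, q10, q12.
Union after reading b: {q1}.
Now take the ε-closure:
From q1 via ε: add q9.
From q9 via ε: add q10.
From q10 via ε: add q0.
From q0 via ε: add q5.
From q5 via ε: add q2.
From q2 via ε: add q12.
No new states can be added; the closed set is {q0, q1, q2, q5, q9, q10, q12}.

{q0, q1, q2, q5, q9, q10, q12}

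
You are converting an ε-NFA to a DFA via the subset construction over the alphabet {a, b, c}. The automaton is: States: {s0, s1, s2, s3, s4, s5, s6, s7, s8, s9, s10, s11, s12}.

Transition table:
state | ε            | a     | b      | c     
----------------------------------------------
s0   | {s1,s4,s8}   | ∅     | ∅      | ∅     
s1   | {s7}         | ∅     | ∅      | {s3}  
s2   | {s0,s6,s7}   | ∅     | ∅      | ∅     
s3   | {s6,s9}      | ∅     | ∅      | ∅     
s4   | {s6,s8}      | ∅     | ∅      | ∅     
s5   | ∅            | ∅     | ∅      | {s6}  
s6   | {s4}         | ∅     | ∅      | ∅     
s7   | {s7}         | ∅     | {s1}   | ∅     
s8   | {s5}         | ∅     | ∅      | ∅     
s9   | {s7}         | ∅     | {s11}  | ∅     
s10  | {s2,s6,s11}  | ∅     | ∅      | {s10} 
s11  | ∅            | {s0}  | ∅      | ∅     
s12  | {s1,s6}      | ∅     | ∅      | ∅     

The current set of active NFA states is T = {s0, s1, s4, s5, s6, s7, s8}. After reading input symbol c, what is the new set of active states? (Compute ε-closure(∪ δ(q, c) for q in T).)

{s3, s4, s5, s6, s7, s8, s9}

s1 on c → {s3}.
s5 on c → {s6}.
No c-transition from s0, s4, s6, s7, s8.
Union after reading c: {s3, s6}.
Now take the ε-closure:
From s3 via ε: add s9.
From s6 via ε: add s4.
From s4 via ε: add s8.
From s9 via ε: add s7.
From s8 via ε: add s5.
No new states can be added; the closed set is {s3, s4, s5, s6, s7, s8, s9}.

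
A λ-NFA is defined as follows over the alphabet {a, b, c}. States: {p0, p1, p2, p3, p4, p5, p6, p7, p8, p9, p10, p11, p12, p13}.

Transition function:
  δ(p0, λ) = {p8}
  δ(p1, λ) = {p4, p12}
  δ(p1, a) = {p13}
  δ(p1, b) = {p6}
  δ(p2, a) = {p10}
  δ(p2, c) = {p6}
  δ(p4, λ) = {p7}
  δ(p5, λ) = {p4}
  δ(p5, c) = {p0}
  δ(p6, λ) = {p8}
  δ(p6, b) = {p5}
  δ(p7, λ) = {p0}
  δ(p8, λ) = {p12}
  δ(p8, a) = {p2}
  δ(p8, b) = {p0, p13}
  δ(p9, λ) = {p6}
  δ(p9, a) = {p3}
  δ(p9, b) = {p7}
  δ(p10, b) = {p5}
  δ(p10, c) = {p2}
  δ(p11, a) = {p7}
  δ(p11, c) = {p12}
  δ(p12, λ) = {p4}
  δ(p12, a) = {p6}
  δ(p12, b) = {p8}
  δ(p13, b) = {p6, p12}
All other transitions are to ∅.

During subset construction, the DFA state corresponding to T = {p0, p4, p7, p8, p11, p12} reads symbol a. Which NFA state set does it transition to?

{p0, p2, p4, p6, p7, p8, p12}

p8 on a → {p2}.
p11 on a → {p7}.
p12 on a → {p6}.
No a-transition from p0, p4, p7.
Union after reading a: {p2, p6, p7}.
Now take the λ-closure:
From p6 via λ: add p8.
From p7 via λ: add p0.
From p8 via λ: add p12.
From p12 via λ: add p4.
No new states can be added; the closed set is {p0, p2, p4, p6, p7, p8, p12}.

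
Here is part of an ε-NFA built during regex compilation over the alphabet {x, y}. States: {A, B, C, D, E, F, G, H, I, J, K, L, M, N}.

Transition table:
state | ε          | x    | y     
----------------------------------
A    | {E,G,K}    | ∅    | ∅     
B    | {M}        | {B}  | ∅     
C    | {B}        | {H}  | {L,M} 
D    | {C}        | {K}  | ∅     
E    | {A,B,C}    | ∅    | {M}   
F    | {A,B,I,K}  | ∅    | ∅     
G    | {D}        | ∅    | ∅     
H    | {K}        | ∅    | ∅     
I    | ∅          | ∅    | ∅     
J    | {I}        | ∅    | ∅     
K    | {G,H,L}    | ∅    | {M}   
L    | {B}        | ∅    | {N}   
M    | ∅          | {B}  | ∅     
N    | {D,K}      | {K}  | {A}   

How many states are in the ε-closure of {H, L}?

8

Start with {H, L}.
From H via ε: add K.
From L via ε: add B.
From B via ε: add M.
From K via ε: add G.
From G via ε: add D.
From D via ε: add C.
ε-closure = {B, C, D, G, H, K, L, M}, which has 8 states.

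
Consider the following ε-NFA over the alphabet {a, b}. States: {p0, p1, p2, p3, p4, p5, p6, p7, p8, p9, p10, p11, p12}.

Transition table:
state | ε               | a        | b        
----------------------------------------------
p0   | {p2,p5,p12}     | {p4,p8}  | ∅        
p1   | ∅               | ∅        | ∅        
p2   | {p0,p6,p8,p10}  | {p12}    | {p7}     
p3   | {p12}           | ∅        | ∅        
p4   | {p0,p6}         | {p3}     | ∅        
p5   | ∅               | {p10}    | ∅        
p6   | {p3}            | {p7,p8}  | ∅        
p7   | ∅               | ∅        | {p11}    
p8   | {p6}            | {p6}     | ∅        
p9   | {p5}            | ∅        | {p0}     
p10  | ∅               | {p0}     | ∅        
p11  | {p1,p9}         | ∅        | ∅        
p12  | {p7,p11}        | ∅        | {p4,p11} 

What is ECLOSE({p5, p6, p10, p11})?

{p1, p3, p5, p6, p7, p9, p10, p11, p12}

Start with {p5, p6, p10, p11}.
From p6 via ε: add p3.
From p11 via ε: add p1, p9.
From p3 via ε: add p12.
From p12 via ε: add p7.
No new states can be added; the closed set is {p1, p3, p5, p6, p7, p9, p10, p11, p12}.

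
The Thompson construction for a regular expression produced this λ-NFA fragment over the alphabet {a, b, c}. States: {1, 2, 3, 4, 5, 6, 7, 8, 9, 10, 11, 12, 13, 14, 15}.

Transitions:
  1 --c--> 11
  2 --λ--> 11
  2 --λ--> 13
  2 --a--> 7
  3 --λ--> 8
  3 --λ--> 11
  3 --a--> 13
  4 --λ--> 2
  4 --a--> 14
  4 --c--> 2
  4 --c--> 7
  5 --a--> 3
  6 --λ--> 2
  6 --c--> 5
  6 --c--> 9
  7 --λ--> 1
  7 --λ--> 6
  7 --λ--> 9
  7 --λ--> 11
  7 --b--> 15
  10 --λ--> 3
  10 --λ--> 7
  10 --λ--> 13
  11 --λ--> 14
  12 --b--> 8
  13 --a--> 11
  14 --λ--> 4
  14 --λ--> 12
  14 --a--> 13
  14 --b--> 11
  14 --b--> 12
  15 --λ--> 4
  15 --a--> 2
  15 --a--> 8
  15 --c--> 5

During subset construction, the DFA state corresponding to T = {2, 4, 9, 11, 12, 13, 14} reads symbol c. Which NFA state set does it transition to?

{1, 2, 4, 6, 7, 9, 11, 12, 13, 14}

4 on c → {2, 7}.
No c-transition from 2, 9, 11, 12, 13, 14.
Union after reading c: {2, 7}.
Now take the λ-closure:
From 2 via λ: add 11, 13.
From 7 via λ: add 1, 6, 9.
From 11 via λ: add 14.
From 14 via λ: add 4, 12.
No new states can be added; the closed set is {1, 2, 4, 6, 7, 9, 11, 12, 13, 14}.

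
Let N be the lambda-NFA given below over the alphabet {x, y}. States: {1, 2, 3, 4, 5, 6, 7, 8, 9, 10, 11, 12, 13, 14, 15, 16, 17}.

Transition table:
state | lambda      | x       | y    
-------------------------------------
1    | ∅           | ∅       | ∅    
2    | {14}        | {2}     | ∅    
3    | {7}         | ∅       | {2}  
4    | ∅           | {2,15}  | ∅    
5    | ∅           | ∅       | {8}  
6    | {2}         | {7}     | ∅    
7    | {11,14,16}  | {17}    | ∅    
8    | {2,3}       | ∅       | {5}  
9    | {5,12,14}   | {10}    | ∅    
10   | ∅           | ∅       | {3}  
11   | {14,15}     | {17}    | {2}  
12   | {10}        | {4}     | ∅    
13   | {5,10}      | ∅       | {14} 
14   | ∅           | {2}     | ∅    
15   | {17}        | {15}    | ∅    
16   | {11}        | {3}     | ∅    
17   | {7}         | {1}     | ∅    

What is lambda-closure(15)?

{7, 11, 14, 15, 16, 17}

Start with {15}.
From 15 via lambda: add 17.
From 17 via lambda: add 7.
From 7 via lambda: add 11, 14, 16.
No new states can be added; the closed set is {7, 11, 14, 15, 16, 17}.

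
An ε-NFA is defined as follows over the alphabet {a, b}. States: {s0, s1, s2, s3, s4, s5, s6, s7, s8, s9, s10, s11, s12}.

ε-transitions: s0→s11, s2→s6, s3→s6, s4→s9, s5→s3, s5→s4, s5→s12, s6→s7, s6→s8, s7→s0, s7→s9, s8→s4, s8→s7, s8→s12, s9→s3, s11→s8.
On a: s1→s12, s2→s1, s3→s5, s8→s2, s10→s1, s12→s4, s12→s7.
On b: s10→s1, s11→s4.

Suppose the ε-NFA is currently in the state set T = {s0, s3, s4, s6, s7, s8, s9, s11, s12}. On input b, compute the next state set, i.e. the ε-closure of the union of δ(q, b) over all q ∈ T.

{s0, s3, s4, s6, s7, s8, s9, s11, s12}

s11 on b → {s4}.
No b-transition from s0, s3, s4, s6, s7, s8, s9, s12.
Union after reading b: {s4}.
Now take the ε-closure:
From s4 via ε: add s9.
From s9 via ε: add s3.
From s3 via ε: add s6.
From s6 via ε: add s7, s8.
From s7 via ε: add s0.
From s8 via ε: add s12.
From s0 via ε: add s11.
No new states can be added; the closed set is {s0, s3, s4, s6, s7, s8, s9, s11, s12}.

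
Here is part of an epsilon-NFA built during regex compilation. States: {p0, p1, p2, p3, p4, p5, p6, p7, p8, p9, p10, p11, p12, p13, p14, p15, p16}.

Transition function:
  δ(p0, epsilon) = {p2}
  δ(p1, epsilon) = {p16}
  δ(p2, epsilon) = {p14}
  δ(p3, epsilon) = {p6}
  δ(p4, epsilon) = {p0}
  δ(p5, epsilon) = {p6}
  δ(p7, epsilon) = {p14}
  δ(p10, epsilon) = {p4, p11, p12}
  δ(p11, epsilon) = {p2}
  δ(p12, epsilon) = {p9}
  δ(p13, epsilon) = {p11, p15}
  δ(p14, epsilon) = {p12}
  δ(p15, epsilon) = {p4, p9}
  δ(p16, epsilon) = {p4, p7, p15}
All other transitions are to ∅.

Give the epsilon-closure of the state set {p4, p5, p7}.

{p0, p2, p4, p5, p6, p7, p9, p12, p14}

Start with {p4, p5, p7}.
From p4 via epsilon: add p0.
From p5 via epsilon: add p6.
From p7 via epsilon: add p14.
From p0 via epsilon: add p2.
From p14 via epsilon: add p12.
From p12 via epsilon: add p9.
No new states can be added; the closed set is {p0, p2, p4, p5, p6, p7, p9, p12, p14}.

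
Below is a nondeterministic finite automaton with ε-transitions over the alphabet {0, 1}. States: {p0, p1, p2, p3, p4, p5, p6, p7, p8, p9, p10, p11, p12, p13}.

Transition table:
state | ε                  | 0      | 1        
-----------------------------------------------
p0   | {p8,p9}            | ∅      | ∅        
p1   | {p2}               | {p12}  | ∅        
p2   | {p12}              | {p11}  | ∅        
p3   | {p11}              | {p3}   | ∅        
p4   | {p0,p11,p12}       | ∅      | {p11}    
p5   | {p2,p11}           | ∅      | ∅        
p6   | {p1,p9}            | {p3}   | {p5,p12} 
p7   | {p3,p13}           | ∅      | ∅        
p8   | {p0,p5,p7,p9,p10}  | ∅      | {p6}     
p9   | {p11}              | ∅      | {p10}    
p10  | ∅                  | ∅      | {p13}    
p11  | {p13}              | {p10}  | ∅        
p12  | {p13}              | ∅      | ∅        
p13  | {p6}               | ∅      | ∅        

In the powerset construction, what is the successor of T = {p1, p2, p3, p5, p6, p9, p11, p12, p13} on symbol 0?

p1 on 0 → {p12}.
p2 on 0 → {p11}.
p3 on 0 → {p3}.
p6 on 0 → {p3}.
p11 on 0 → {p10}.
No 0-transition from p5, p9, p12, p13.
Union after reading 0: {p3, p10, p11, p12}.
Now take the ε-closure:
From p11 via ε: add p13.
From p13 via ε: add p6.
From p6 via ε: add p1, p9.
From p1 via ε: add p2.
No new states can be added; the closed set is {p1, p2, p3, p6, p9, p10, p11, p12, p13}.

{p1, p2, p3, p6, p9, p10, p11, p12, p13}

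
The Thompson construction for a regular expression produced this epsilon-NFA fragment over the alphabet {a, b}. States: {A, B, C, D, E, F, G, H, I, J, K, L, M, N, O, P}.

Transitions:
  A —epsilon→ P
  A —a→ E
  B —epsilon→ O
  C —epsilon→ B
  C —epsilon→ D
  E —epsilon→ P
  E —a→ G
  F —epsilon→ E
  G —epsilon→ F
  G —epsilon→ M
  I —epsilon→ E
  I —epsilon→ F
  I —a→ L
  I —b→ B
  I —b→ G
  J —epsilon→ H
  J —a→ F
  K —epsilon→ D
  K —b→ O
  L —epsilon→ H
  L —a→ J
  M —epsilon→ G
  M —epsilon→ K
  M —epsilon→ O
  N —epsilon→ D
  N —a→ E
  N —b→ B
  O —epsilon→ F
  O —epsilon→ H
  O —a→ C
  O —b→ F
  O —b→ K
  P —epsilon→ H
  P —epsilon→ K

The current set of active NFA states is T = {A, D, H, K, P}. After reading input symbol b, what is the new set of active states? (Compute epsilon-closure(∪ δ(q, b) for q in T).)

{D, E, F, H, K, O, P}

K on b → {O}.
No b-transition from A, D, H, P.
Union after reading b: {O}.
Now take the epsilon-closure:
From O via epsilon: add F, H.
From F via epsilon: add E.
From E via epsilon: add P.
From P via epsilon: add K.
From K via epsilon: add D.
No new states can be added; the closed set is {D, E, F, H, K, O, P}.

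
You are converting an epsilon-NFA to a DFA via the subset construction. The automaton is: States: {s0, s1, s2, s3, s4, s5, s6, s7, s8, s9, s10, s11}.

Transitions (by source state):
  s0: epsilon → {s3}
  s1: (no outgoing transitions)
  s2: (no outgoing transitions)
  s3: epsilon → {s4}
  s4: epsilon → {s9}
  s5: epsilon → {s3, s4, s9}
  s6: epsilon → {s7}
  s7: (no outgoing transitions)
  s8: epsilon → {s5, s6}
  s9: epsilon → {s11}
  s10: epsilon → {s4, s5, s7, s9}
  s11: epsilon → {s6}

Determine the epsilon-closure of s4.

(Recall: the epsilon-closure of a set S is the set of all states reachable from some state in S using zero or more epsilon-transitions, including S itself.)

Start with {s4}.
From s4 via epsilon: add s9.
From s9 via epsilon: add s11.
From s11 via epsilon: add s6.
From s6 via epsilon: add s7.
No new states can be added; the closed set is {s4, s6, s7, s9, s11}.

{s4, s6, s7, s9, s11}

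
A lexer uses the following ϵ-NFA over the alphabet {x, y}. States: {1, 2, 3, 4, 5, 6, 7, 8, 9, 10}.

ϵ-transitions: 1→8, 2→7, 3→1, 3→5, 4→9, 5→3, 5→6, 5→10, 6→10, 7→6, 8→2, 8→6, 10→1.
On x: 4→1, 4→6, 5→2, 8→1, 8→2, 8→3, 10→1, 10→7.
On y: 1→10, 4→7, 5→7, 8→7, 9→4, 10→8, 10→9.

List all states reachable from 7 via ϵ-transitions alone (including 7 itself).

{1, 2, 6, 7, 8, 10}

Start with {7}.
From 7 via ϵ: add 6.
From 6 via ϵ: add 10.
From 10 via ϵ: add 1.
From 1 via ϵ: add 8.
From 8 via ϵ: add 2.
No new states can be added; the closed set is {1, 2, 6, 7, 8, 10}.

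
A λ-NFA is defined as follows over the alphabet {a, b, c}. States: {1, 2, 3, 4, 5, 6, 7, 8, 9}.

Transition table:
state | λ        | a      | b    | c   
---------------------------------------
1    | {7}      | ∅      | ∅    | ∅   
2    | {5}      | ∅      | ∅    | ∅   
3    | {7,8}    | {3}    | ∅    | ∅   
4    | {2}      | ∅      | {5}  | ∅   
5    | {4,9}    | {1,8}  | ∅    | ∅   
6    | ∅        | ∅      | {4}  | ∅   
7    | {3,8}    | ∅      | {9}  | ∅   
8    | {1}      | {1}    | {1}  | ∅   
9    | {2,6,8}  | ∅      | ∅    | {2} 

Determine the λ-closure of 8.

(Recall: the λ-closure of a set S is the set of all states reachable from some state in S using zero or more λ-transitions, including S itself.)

Start with {8}.
From 8 via λ: add 1.
From 1 via λ: add 7.
From 7 via λ: add 3.
No new states can be added; the closed set is {1, 3, 7, 8}.

{1, 3, 7, 8}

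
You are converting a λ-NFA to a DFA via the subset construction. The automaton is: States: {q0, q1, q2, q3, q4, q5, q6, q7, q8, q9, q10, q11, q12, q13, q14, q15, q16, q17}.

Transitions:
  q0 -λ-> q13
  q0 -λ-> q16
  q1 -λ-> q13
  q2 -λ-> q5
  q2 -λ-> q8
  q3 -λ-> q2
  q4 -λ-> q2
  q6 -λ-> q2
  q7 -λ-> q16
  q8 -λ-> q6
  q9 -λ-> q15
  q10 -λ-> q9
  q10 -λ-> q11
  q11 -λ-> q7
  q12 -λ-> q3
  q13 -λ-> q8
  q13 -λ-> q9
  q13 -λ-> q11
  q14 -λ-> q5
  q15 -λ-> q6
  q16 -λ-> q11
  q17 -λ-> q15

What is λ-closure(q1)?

{q1, q2, q5, q6, q7, q8, q9, q11, q13, q15, q16}

Start with {q1}.
From q1 via λ: add q13.
From q13 via λ: add q8, q9, q11.
From q8 via λ: add q6.
From q9 via λ: add q15.
From q11 via λ: add q7.
From q6 via λ: add q2.
From q7 via λ: add q16.
From q2 via λ: add q5.
No new states can be added; the closed set is {q1, q2, q5, q6, q7, q8, q9, q11, q13, q15, q16}.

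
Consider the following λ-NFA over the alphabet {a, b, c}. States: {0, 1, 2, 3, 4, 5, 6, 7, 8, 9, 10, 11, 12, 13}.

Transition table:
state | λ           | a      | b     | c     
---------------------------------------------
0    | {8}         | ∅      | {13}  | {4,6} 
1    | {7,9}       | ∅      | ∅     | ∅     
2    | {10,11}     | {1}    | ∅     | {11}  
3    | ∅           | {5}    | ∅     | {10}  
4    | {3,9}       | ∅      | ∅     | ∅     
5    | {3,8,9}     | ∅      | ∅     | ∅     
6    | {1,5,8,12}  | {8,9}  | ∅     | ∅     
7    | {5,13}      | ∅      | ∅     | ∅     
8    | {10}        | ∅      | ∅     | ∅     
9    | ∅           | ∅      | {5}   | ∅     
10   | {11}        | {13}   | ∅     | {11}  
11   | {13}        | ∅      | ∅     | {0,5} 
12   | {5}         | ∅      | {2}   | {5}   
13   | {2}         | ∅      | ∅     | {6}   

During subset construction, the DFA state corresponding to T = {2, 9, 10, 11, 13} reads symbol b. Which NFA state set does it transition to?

{2, 3, 5, 8, 9, 10, 11, 13}

9 on b → {5}.
No b-transition from 2, 10, 11, 13.
Union after reading b: {5}.
Now take the λ-closure:
From 5 via λ: add 3, 8, 9.
From 8 via λ: add 10.
From 10 via λ: add 11.
From 11 via λ: add 13.
From 13 via λ: add 2.
No new states can be added; the closed set is {2, 3, 5, 8, 9, 10, 11, 13}.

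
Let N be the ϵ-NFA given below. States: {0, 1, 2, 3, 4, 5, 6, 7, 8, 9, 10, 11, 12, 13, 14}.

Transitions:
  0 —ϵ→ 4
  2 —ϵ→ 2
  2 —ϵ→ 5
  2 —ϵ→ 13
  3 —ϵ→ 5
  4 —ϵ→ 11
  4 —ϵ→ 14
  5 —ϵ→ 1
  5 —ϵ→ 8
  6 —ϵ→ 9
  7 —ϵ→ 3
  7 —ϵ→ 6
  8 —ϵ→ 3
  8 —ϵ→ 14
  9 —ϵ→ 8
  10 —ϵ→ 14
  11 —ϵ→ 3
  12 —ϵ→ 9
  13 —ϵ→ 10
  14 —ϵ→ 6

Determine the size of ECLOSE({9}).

7

Start with {9}.
From 9 via ϵ: add 8.
From 8 via ϵ: add 3, 14.
From 3 via ϵ: add 5.
From 14 via ϵ: add 6.
From 5 via ϵ: add 1.
ϵ-closure = {1, 3, 5, 6, 8, 9, 14}, which has 7 states.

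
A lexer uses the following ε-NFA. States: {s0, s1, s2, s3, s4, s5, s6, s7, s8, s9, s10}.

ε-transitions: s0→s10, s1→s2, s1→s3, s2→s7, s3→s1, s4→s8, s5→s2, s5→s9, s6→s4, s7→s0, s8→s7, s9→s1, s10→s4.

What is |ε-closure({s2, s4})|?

Start with {s2, s4}.
From s2 via ε: add s7.
From s4 via ε: add s8.
From s7 via ε: add s0.
From s0 via ε: add s10.
ε-closure = {s0, s2, s4, s7, s8, s10}, which has 6 states.

6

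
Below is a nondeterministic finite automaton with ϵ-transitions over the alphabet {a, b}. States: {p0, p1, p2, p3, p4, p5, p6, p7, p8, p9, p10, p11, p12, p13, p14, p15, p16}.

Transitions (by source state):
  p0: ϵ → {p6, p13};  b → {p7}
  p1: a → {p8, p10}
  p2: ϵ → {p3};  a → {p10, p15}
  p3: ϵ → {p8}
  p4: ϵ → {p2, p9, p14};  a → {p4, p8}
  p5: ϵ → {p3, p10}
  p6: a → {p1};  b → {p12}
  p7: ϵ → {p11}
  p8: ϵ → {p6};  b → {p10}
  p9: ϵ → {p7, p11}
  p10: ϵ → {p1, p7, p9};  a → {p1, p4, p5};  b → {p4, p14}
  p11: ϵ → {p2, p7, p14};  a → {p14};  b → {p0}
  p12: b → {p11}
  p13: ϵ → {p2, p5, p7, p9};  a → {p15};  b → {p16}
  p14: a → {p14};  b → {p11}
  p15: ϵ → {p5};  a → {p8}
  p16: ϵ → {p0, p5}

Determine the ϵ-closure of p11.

Start with {p11}.
From p11 via ϵ: add p2, p7, p14.
From p2 via ϵ: add p3.
From p3 via ϵ: add p8.
From p8 via ϵ: add p6.
No new states can be added; the closed set is {p2, p3, p6, p7, p8, p11, p14}.

{p2, p3, p6, p7, p8, p11, p14}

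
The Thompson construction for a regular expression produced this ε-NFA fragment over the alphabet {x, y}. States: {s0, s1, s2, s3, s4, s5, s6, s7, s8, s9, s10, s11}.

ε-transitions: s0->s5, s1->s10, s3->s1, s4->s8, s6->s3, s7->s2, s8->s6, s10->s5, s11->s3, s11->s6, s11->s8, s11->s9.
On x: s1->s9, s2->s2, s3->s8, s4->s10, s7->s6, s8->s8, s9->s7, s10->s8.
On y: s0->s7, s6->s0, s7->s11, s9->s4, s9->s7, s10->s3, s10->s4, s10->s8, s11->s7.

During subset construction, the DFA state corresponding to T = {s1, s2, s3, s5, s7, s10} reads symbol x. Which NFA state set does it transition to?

{s1, s2, s3, s5, s6, s8, s9, s10}

s1 on x → {s9}.
s2 on x → {s2}.
s3 on x → {s8}.
s7 on x → {s6}.
s10 on x → {s8}.
No x-transition from s5.
Union after reading x: {s2, s6, s8, s9}.
Now take the ε-closure:
From s6 via ε: add s3.
From s3 via ε: add s1.
From s1 via ε: add s10.
From s10 via ε: add s5.
No new states can be added; the closed set is {s1, s2, s3, s5, s6, s8, s9, s10}.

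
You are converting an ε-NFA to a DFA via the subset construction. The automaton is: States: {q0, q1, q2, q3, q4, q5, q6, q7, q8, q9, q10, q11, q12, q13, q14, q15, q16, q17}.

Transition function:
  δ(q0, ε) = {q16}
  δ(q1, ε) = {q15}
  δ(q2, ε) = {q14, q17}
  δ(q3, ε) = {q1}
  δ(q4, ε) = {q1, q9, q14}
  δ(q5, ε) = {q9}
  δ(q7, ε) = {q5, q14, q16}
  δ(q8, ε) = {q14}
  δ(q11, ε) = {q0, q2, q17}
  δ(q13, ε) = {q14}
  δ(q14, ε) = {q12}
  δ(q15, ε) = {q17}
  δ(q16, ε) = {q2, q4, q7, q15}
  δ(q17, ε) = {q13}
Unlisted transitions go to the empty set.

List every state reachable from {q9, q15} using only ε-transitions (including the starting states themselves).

{q9, q12, q13, q14, q15, q17}

Start with {q9, q15}.
From q15 via ε: add q17.
From q17 via ε: add q13.
From q13 via ε: add q14.
From q14 via ε: add q12.
No new states can be added; the closed set is {q9, q12, q13, q14, q15, q17}.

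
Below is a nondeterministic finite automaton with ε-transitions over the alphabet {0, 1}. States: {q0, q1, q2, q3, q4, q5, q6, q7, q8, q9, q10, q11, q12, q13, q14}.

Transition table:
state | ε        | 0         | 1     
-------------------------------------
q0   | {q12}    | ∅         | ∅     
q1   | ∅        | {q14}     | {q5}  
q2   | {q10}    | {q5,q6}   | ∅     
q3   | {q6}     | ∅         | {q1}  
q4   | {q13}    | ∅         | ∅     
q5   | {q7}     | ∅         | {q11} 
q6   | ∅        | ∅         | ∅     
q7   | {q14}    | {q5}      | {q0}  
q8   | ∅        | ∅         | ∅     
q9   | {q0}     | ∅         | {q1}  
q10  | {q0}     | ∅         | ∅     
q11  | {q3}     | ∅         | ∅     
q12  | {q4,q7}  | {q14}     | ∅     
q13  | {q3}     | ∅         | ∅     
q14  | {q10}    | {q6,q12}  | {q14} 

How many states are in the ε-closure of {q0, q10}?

Start with {q0, q10}.
From q0 via ε: add q12.
From q12 via ε: add q4, q7.
From q4 via ε: add q13.
From q7 via ε: add q14.
From q13 via ε: add q3.
From q3 via ε: add q6.
ε-closure = {q0, q3, q4, q6, q7, q10, q12, q13, q14}, which has 9 states.

9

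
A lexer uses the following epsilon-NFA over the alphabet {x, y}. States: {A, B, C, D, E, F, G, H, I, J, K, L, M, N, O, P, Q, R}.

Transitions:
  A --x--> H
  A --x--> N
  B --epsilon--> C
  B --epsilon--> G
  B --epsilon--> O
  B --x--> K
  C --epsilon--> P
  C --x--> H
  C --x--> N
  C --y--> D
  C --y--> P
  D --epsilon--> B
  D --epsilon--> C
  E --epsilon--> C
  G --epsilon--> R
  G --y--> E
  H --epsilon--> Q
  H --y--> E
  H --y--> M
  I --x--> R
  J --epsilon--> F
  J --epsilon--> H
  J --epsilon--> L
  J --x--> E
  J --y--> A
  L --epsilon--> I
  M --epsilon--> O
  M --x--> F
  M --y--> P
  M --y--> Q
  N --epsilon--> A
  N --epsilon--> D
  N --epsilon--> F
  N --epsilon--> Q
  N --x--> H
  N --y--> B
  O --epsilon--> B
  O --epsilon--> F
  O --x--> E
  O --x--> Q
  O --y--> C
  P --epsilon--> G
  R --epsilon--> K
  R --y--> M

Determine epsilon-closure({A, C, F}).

Start with {A, C, F}.
From C via epsilon: add P.
From P via epsilon: add G.
From G via epsilon: add R.
From R via epsilon: add K.
No new states can be added; the closed set is {A, C, F, G, K, P, R}.

{A, C, F, G, K, P, R}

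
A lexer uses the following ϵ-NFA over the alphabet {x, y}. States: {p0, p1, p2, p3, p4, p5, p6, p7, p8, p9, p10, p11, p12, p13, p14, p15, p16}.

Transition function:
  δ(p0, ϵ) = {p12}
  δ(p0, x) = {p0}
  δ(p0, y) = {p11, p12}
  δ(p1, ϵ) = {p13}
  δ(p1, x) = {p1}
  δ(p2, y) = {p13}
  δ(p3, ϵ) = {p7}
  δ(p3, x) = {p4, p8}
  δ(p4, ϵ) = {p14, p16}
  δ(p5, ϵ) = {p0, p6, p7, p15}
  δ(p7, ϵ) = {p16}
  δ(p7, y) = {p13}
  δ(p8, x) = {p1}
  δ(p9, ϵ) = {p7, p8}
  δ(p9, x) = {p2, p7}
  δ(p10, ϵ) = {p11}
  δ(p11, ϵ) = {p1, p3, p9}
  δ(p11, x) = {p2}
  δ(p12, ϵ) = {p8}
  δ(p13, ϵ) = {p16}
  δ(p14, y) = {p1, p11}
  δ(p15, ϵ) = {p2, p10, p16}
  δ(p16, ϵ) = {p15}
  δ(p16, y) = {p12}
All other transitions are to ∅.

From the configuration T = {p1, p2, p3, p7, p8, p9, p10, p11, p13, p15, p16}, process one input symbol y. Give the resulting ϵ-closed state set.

{p1, p2, p3, p7, p8, p9, p10, p11, p12, p13, p15, p16}

p2 on y → {p13}.
p7 on y → {p13}.
p16 on y → {p12}.
No y-transition from p1, p3, p8, p9, p10, p11, p13, p15.
Union after reading y: {p12, p13}.
Now take the ϵ-closure:
From p12 via ϵ: add p8.
From p13 via ϵ: add p16.
From p16 via ϵ: add p15.
From p15 via ϵ: add p2, p10.
From p10 via ϵ: add p11.
From p11 via ϵ: add p1, p3, p9.
From p3 via ϵ: add p7.
No new states can be added; the closed set is {p1, p2, p3, p7, p8, p9, p10, p11, p12, p13, p15, p16}.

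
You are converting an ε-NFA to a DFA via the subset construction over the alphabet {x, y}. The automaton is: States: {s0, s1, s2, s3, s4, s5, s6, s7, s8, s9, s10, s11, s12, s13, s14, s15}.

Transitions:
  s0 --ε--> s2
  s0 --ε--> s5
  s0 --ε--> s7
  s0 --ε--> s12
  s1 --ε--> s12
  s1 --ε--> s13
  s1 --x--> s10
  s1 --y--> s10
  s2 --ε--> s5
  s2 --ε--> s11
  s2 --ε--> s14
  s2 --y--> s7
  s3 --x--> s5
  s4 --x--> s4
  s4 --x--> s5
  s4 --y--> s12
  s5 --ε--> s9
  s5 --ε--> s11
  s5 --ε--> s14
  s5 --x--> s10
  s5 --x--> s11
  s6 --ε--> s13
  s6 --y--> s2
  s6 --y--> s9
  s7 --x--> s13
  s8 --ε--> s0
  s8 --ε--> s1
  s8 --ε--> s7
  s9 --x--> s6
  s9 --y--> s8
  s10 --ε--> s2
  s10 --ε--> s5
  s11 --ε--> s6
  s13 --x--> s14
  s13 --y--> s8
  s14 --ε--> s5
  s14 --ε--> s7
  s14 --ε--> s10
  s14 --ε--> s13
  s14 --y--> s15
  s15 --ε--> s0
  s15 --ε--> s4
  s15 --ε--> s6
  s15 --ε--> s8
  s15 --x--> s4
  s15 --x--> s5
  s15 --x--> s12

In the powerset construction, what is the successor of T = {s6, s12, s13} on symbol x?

{s2, s5, s6, s7, s9, s10, s11, s13, s14}

s13 on x → {s14}.
No x-transition from s6, s12.
Union after reading x: {s14}.
Now take the ε-closure:
From s14 via ε: add s5, s7, s10, s13.
From s5 via ε: add s9, s11.
From s10 via ε: add s2.
From s11 via ε: add s6.
No new states can be added; the closed set is {s2, s5, s6, s7, s9, s10, s11, s13, s14}.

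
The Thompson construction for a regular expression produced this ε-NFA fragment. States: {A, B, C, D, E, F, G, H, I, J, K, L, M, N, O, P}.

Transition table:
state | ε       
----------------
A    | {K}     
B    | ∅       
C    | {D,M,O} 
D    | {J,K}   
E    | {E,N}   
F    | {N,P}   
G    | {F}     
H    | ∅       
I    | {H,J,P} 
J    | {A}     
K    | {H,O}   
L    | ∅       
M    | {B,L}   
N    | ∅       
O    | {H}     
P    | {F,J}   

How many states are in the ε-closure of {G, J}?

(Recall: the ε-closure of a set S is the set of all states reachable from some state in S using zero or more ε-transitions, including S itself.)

Start with {G, J}.
From G via ε: add F.
From J via ε: add A.
From A via ε: add K.
From F via ε: add N, P.
From K via ε: add H, O.
ε-closure = {A, F, G, H, J, K, N, O, P}, which has 9 states.

9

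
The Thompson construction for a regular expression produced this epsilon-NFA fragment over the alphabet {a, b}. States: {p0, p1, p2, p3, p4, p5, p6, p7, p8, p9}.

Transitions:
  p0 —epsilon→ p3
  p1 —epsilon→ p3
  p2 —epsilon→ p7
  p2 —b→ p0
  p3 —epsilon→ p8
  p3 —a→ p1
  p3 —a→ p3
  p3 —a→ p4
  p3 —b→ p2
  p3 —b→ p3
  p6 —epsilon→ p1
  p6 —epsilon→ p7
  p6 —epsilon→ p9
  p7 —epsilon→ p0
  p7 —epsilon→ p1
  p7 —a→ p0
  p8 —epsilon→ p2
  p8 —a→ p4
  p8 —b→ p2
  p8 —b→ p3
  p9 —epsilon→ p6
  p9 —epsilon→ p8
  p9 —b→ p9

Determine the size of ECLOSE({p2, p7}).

Start with {p2, p7}.
From p7 via epsilon: add p0, p1.
From p0 via epsilon: add p3.
From p3 via epsilon: add p8.
epsilon-closure = {p0, p1, p2, p3, p7, p8}, which has 6 states.

6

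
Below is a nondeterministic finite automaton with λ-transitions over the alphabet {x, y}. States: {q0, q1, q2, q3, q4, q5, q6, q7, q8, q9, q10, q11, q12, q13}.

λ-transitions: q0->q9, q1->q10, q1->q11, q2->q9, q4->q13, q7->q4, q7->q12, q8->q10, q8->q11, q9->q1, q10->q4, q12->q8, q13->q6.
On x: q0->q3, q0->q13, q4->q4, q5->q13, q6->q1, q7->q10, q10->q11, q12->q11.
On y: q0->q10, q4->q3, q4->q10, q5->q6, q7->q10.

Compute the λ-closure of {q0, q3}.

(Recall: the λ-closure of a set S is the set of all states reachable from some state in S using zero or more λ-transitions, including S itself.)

{q0, q1, q3, q4, q6, q9, q10, q11, q13}

Start with {q0, q3}.
From q0 via λ: add q9.
From q9 via λ: add q1.
From q1 via λ: add q10, q11.
From q10 via λ: add q4.
From q4 via λ: add q13.
From q13 via λ: add q6.
No new states can be added; the closed set is {q0, q1, q3, q4, q6, q9, q10, q11, q13}.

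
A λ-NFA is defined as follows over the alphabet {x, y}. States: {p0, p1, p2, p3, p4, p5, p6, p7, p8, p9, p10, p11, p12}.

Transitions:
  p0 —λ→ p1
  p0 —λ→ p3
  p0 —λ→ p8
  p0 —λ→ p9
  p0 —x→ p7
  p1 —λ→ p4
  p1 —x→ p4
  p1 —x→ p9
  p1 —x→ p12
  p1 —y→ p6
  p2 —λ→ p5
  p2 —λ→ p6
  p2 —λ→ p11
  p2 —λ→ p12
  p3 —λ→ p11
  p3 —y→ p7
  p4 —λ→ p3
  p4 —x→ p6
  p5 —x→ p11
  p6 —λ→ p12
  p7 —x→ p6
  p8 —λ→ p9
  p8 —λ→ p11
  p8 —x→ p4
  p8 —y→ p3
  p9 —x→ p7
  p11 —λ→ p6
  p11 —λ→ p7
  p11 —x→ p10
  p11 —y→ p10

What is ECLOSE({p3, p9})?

Start with {p3, p9}.
From p3 via λ: add p11.
From p11 via λ: add p6, p7.
From p6 via λ: add p12.
No new states can be added; the closed set is {p3, p6, p7, p9, p11, p12}.

{p3, p6, p7, p9, p11, p12}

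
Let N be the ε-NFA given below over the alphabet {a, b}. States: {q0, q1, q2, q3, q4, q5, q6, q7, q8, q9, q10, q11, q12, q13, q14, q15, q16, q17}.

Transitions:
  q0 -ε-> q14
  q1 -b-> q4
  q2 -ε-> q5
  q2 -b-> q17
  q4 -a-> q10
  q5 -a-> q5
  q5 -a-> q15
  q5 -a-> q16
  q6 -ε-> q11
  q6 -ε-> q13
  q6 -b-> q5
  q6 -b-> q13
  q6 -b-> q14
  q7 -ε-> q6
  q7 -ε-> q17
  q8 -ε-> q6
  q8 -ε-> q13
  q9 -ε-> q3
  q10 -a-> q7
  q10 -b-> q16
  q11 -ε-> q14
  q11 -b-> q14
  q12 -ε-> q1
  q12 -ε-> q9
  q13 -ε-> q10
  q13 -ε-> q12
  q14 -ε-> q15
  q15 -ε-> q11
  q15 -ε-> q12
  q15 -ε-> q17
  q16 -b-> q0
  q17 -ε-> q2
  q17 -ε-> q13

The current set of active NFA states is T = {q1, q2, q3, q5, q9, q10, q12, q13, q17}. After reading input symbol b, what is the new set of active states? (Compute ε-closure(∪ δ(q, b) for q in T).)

{q1, q2, q3, q4, q5, q9, q10, q12, q13, q16, q17}

q1 on b → {q4}.
q2 on b → {q17}.
q10 on b → {q16}.
No b-transition from q3, q5, q9, q12, q13, q17.
Union after reading b: {q4, q16, q17}.
Now take the ε-closure:
From q17 via ε: add q2, q13.
From q2 via ε: add q5.
From q13 via ε: add q10, q12.
From q12 via ε: add q1, q9.
From q9 via ε: add q3.
No new states can be added; the closed set is {q1, q2, q3, q4, q5, q9, q10, q12, q13, q16, q17}.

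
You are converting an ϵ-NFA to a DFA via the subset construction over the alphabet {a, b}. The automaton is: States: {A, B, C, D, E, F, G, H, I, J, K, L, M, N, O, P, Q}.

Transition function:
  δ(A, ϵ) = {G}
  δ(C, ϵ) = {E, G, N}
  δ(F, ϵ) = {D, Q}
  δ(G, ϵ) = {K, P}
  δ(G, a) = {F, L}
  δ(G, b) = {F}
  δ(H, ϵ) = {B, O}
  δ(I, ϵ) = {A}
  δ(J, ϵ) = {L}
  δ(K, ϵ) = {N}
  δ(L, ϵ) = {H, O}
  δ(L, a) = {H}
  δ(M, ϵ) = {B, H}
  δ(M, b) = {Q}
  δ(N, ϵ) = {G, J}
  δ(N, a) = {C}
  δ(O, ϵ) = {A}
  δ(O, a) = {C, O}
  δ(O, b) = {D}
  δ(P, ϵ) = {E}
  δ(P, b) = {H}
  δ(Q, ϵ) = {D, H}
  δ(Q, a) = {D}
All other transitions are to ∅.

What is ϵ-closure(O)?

{A, B, E, G, H, J, K, L, N, O, P}

Start with {O}.
From O via ϵ: add A.
From A via ϵ: add G.
From G via ϵ: add K, P.
From K via ϵ: add N.
From P via ϵ: add E.
From N via ϵ: add J.
From J via ϵ: add L.
From L via ϵ: add H.
From H via ϵ: add B.
No new states can be added; the closed set is {A, B, E, G, H, J, K, L, N, O, P}.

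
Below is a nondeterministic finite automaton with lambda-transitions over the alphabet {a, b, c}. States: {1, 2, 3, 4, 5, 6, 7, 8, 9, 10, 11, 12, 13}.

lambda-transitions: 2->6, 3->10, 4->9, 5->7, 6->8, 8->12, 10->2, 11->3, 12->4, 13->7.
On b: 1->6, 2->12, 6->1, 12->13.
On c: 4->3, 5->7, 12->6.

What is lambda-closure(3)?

Start with {3}.
From 3 via lambda: add 10.
From 10 via lambda: add 2.
From 2 via lambda: add 6.
From 6 via lambda: add 8.
From 8 via lambda: add 12.
From 12 via lambda: add 4.
From 4 via lambda: add 9.
No new states can be added; the closed set is {2, 3, 4, 6, 8, 9, 10, 12}.

{2, 3, 4, 6, 8, 9, 10, 12}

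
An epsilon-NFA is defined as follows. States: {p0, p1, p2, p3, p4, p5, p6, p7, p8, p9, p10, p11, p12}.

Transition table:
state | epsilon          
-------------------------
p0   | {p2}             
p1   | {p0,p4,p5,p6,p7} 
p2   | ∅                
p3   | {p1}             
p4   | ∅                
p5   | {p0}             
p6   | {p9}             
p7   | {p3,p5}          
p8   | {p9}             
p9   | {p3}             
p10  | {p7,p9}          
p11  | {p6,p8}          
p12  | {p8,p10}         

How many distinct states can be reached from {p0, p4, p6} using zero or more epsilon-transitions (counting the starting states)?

Start with {p0, p4, p6}.
From p0 via epsilon: add p2.
From p6 via epsilon: add p9.
From p9 via epsilon: add p3.
From p3 via epsilon: add p1.
From p1 via epsilon: add p5, p7.
epsilon-closure = {p0, p1, p2, p3, p4, p5, p6, p7, p9}, which has 9 states.

9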